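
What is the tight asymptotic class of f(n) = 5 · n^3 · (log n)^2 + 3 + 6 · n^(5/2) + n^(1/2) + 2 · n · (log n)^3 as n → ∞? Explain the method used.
f(n) ∈ Θ(n^3 · (log n)^2)

Compare the terms by growth order. For large n, n^a · (log n)^b dominates n^a' · (log n)^b' iff a > a', or (a = a' and b > b'). Ranking the 5 terms shows the dominant one is 5 · n^3 · (log n)^2. Hence f(n) ∈ Θ(n^3 · (log n)^2).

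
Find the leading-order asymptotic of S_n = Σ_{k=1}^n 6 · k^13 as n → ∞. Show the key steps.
S_n ~ 3 · n^14 / 7

By integral comparison (Euler-Maclaurin), Σ_{k=1}^n 6 · k^13 = 6 · ∫_0^n x^13 dx + O(n^13) = 6 · n^14/14 = 3 · n^14 / 7 + O(n^13). (Equivalently, Faulhaber's formula gives the same leading term.)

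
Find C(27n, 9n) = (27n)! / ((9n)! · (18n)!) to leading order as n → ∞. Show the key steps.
C(27n, 9n) ~ (27/4)^(9n) · sqrt(3/(4π·9n))

Write N = 9n. Apply Stirling to each factorial:
  (3N)! ~ sqrt(2π·3N) · (3N/e)^(3N),
  N! ~ sqrt(2π N) · (N/e)^N,
  (2N)! ~ sqrt(2π·2N) · (2N/e)^(2N).
The exponential factors combine to (3N)^(3N) / (N^N · (2N)^(2N)) = 3^(3N)/2^(2N) = (3^3/2^2)^N = (27/4)^N.
The square-root prefactors combine to sqrt(2π·3N) / (sqrt(2π N)·sqrt(2π·2N)) = sqrt(3 / (2π·2·N)) = sqrt(3/(4π·9n)).
Substituting N = 9n: C(27n, 9n) ~ (27/4)^(9n) · sqrt(3/(4π·9n)).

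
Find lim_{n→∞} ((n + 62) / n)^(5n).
lim = e^310

Rewrite as (1 + 62/n)^(5n). By the standard limit (1 + x/n)^n → e^x, we have (1 + 62/n)^n → e^62, and raising to the 5th power gives e^310.
More precisely, ln[(1 + 62/n)^(5n)] = 5n · ln(1 + 62/n) = 5n · (62/n + O(1/n^2)) = 310 + O(1/n) → 310.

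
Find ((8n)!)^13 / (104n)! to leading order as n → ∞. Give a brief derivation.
((8n)!)^13/(104n)! ~ ((2π·8n)^(12/2) / sqrt(13)) · 13^(−13·8n)  →  0

Write N = 8n. Stirling: N! ~ sqrt(2π N)(N/e)^N and (13N)! ~ sqrt(2π·13N)·(13N/e)^(13N).
  (N!)^13/(13N)! ~ (2π N)^(13/2) (N/e)^(13N) / [sqrt(2π·13N) (13N/e)^(13N)]
     = (2π N)^(13/2) / sqrt(2π·13N) · (N/(13N))^(13N)
     = (2π N)^((13−1)/2) / sqrt(13) · 13^(−13N).
Since 13^13 > 1, the factor 13^(−13N) decays exponentially, so the ratio → 0. Substituting N = 8n gives the stated form.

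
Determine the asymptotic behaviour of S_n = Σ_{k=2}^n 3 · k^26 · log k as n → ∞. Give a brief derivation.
S_n ~ n^27 log n / 9 − n^27 / 243

By integral comparison, S_n = ∫_1^n 3 · x^26 · log x dx + O(n^26 · log n). For the integral, ∫ x^26 log x dx = n^27 log n / 27 − n^27/729 (integration by parts). Hence S_n ~ n^27 log n / 9 − n^27 / 243.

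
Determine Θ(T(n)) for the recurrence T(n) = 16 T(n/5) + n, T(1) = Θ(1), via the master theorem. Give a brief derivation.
T(n) = Θ(n^(log_5 16))

Master theorem: compare f(n) = n to n^(log_5 16) where log_5 16 ≈ 1.723. Since 1 < log_5 16, we have f(n) = O(n^(log_5 16 − ε)) for some ε > 0 — Case 1. Hence T(n) = Θ(n^(log_5 16)).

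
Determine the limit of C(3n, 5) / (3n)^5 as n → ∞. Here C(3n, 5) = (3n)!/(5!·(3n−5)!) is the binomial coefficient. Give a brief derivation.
lim = 1/5! = 1/120

With N = 3n → ∞: C(N, 5) / N^5 = [N(N−1)…(N−4)] / (5! · N^5) = (1/5!) · 1 · (1 − 1/(3n)) · (1 − 2/(3n)) · (1 − 3/(3n)) · (1 − 4/(3n)). Each factor → 1 as N → ∞, so the limit is 1/5! = 1/120.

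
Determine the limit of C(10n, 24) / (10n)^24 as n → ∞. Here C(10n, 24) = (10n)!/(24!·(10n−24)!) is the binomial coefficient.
lim = 1/24! = 1/620448401733239439360000

With N = 10n → ∞: C(N, 24) / N^24 = [N(N−1)…(N−23)] / (24! · N^24) = (1/24!) · 1 · (1 − 1/(10n)) · … · (1 − 23/(10n)). Each factor → 1 as N → ∞, so the limit is 1/24! = 1/620448401733239439360000.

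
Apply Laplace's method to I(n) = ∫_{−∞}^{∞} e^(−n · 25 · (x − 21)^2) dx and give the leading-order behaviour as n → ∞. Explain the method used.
I(n) = sqrt(π/(25n))

Here φ(x) = 25 · (x − 21)^2 has its unique minimum at x* = 21 with φ(x*) = 0 and φ''(x*) = 50. Laplace's method gives
  I(n) ~ e^(−n φ(x*)) · sqrt(2π / (n · φ''(x*))) = sqrt(2π / (50n)) = sqrt(π/(25n)).
This is exact: substituting u = (x − 21)·sqrt(25n) gives I(n) = (1/sqrt(25n)) ∫_{−∞}^{∞} e^(−u^2) du = sqrt(π/(25n)).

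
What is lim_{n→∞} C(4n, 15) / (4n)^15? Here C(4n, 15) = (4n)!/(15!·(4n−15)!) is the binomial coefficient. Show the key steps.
lim = 1/15! = 1/1307674368000

With N = 4n → ∞: C(N, 15) / N^15 = [N(N−1)…(N−14)] / (15! · N^15) = (1/15!) · 1 · (1 − 1/(4n)) · … · (1 − 14/(4n)). Each factor → 1 as N → ∞, so the limit is 1/15! = 1/1307674368000.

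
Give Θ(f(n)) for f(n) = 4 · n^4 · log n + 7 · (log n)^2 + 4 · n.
f(n) ∈ Θ(n^4 · log n)

Compare the terms by growth order. For large n, n^a · (log n)^b dominates n^a' · (log n)^b' iff a > a', or (a = a' and b > b'). Ranking the 3 terms shows the dominant one is 4 · n^4 · log n. Hence f(n) ∈ Θ(n^4 · log n).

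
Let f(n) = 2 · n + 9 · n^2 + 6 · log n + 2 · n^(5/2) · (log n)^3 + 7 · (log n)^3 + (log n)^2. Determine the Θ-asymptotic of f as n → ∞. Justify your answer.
f(n) ∈ Θ(n^(5/2) · (log n)^3)

Compare the terms by growth order. For large n, n^a · (log n)^b dominates n^a' · (log n)^b' iff a > a', or (a = a' and b > b'). Ranking the 6 terms shows the dominant one is 2 · n^(5/2) · (log n)^3. Hence f(n) ∈ Θ(n^(5/2) · (log n)^3).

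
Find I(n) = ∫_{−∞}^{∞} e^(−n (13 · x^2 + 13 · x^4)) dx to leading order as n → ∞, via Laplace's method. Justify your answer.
I(n) ~ sqrt(π/(13n))

φ(x) = 13 · x^2 + 13 · x^4 has its unique global minimum at x* = 0 (since φ'(x) = 26x + 52x^3 = 0 only at x = 0 for real x with both coefficients positive, and φ → ∞ as |x| → ∞). At x* = 0, φ(0) = 0 and φ''(0) = 26. Laplace's method then gives
  I(n) ~ sqrt(2π / (n · φ''(0))) · e^(−n φ(0)) = sqrt(2π / (26n)) = sqrt(π/(13n)).
The 13 · x^4 term contributes only at subleading order (an O(1/n) relative correction).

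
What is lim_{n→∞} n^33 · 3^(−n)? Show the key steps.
lim = 0

Exponentials with base > 1 dominate every fixed polynomial: for any fixed c, n^c / 3^n → 0 as n → ∞ (e.g. by the ratio test, or by writing 3^n = e^(n ln 3) and noting e^(n ln 3) / n^c → ∞). Hence n^33 · 3^(−n) = n^33 / 3^n → 0.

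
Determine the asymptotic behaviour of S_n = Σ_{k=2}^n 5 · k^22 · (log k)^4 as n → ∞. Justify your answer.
S_n ~ 5 · n^23 · (log n)^4 / 23

By integral comparison, S_n = ∫_1^n 5 · x^22 · (log x)^4 dx + O(n^22 · (log n)^4). For the integral, the leading term of ∫_1^n x^22 (log x)^4 dx is n^23/23 · (log n)^4 (by repeated integration by parts; each step lowers the log-exponent and produces a relatively O(1/log n) correction). Hence S_n ~ 5 · n^23 · (log n)^4 / 23.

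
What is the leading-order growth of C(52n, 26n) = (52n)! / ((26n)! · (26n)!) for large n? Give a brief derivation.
C(52n, 26n) ~ (4)^(26n) · sqrt(1/(π·26n))

Write N = 26n. Apply Stirling to each factorial:
  (2N)! ~ sqrt(2π·2N) · (2N/e)^(2N),
  N! ~ sqrt(2π N) · (N/e)^N,
  (1N)! ~ sqrt(2π·1N) · (1N/e)^(1N).
The exponential factors combine to (2N)^(2N) / (N^N · (1N)^(1N)) = 2^(2N)/1^(1N) = (2^2/1^1)^N = (4)^N.
The square-root prefactors combine to sqrt(2π·2N) / (sqrt(2π N)·sqrt(2π·1N)) = sqrt(2 / (2π·1·N)) = sqrt(1/(π·26n)).
Substituting N = 26n: C(52n, 26n) ~ (4)^(26n) · sqrt(1/(π·26n)).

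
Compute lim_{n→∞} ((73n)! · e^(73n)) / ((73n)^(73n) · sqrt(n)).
lim = sqrt(2π·73)

Stirling: (73n)! ~ sqrt(2π·73n) · (73n/e)^(73n). Hence
  (73n)! · e^(73n) / (73n)^(73n) ~ sqrt(2π·73n).
Dividing by sqrt(n): sqrt(2π·73n) / sqrt(n) = sqrt(2π·73) · n^((1−1)/2), so the limit is sqrt(2π·73).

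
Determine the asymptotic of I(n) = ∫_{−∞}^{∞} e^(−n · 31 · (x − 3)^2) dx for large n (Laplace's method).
I(n) = sqrt(π/(31n))

Here φ(x) = 31 · (x − 3)^2 has its unique minimum at x* = 3 with φ(x*) = 0 and φ''(x*) = 62. Laplace's method gives
  I(n) ~ e^(−n φ(x*)) · sqrt(2π / (n · φ''(x*))) = sqrt(2π / (62n)) = sqrt(π/(31n)).
This is exact: substituting u = (x − 3)·sqrt(31n) gives I(n) = (1/sqrt(31n)) ∫_{−∞}^{∞} e^(−u^2) du = sqrt(π/(31n)).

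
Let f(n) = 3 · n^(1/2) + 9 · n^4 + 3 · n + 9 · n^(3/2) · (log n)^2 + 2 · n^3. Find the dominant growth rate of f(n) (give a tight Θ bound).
f(n) ∈ Θ(n^4)

Compare the terms by growth order. For large n, n^a · (log n)^b dominates n^a' · (log n)^b' iff a > a', or (a = a' and b > b'). Ranking the 5 terms shows the dominant one is 9 · n^4. Hence f(n) ∈ Θ(n^4).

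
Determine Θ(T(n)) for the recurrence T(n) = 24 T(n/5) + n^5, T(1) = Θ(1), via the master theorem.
T(n) = Θ(n^5)

log_5 24 ≈ 1.975. f(n) = n^5 dominates n^(log_5 24) since 5 > 1.975, and the regularity condition a·f(n/b) = 24·(n/5)^5 = (24/3125)·n^5 ≤ c·f(n) holds with c = 24/3125 ≈ 0.00768 < 1. So this is Case 3: T(n) = Θ(f(n)) = Θ(n^5).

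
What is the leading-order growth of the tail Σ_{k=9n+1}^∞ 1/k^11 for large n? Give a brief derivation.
Σ_{k>9n} 1/k^11 ~ 1/(10 · (9n)^10)

Compare to the integral: ∫_{9n}^∞ x^(−11) dx = [−x^(−10)/10]_{9n}^∞ = 1/((11−1)·(9n)^10). Euler-Maclaurin then gives
  Σ_{k>9n} 1/k^11 = ∫_{9n}^∞ dx/x^11 − 1/(2·(9n)^11) + O(1/(9n)^12).
(Equivalently this is ζ(11) − Σ_{k≤9n} 1/k^11.)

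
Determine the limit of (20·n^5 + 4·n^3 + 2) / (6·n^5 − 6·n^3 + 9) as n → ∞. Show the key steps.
lim = 20/6 = 10/3

For large n the leading n^5 terms dominate both numerator and denominator. Dividing top and bottom by n^5, every other term tends to 0, leaving 20/6 = 10/3.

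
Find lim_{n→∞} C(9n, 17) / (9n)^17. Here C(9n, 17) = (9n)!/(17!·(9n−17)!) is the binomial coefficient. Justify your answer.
lim = 1/17! = 1/355687428096000

With N = 9n → ∞: C(N, 17) / N^17 = [N(N−1)…(N−16)] / (17! · N^17) = (1/17!) · 1 · (1 − 1/(9n)) · … · (1 − 16/(9n)). Each factor → 1 as N → ∞, so the limit is 1/17! = 1/355687428096000.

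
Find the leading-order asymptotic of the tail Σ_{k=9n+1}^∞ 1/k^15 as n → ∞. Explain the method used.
Σ_{k>9n} 1/k^15 ~ 1/(14 · (9n)^14)

Compare to the integral: ∫_{9n}^∞ x^(−15) dx = [−x^(−14)/14]_{9n}^∞ = 1/((15−1)·(9n)^14). Euler-Maclaurin then gives
  Σ_{k>9n} 1/k^15 = ∫_{9n}^∞ dx/x^15 − 1/(2·(9n)^15) + O(1/(9n)^16).
(Equivalently this is ζ(15) − Σ_{k≤9n} 1/k^15.)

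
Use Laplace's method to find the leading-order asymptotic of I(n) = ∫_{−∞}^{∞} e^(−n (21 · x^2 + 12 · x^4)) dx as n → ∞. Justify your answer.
I(n) ~ sqrt(π/(21n))

φ(x) = 21 · x^2 + 12 · x^4 has its unique global minimum at x* = 0 (since φ'(x) = 42x + 48x^3 = 0 only at x = 0 for real x with both coefficients positive, and φ → ∞ as |x| → ∞). At x* = 0, φ(0) = 0 and φ''(0) = 42. Laplace's method then gives
  I(n) ~ sqrt(2π / (n · φ''(0))) · e^(−n φ(0)) = sqrt(2π / (42n)) = sqrt(π/(21n)).
The 12 · x^4 term contributes only at subleading order (an O(1/n) relative correction).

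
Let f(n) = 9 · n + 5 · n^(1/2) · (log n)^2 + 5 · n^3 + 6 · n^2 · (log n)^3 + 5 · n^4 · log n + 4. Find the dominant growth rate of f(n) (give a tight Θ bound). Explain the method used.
f(n) ∈ Θ(n^4 · log n)

Compare the terms by growth order. For large n, n^a · (log n)^b dominates n^a' · (log n)^b' iff a > a', or (a = a' and b > b'). Ranking the 6 terms shows the dominant one is 5 · n^4 · log n. Hence f(n) ∈ Θ(n^4 · log n).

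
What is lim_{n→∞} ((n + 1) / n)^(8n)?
lim = e^8

Rewrite as (1 + 1/n)^(8n). By the standard limit (1 + x/n)^n → e^x, we have (1 + 1/n)^n → e^1, and raising to the 8th power gives e^8.
More precisely, ln[(1 + 1/n)^(8n)] = 8n · ln(1 + 1/n) = 8n · (1/n + O(1/n^2)) = 8 + O(1/n) → 8.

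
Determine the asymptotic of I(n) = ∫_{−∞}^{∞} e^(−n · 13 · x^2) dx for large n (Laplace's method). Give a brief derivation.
I(n) = sqrt(π/(13n))

Here φ(x) = 13 · x^2 has its unique minimum at x* = 0 with φ(x*) = 0 and φ''(x*) = 26. Laplace's method gives
  I(n) ~ e^(−n φ(x*)) · sqrt(2π / (n · φ''(x*))) = sqrt(2π / (26n)) = sqrt(π/(13n)).
This is exact: substituting u = (x − 0)·sqrt(13n) gives I(n) = (1/sqrt(13n)) ∫_{−∞}^{∞} e^(−u^2) du = sqrt(π/(13n)).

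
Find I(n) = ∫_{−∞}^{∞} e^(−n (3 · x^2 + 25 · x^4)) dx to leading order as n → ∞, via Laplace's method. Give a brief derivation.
I(n) ~ sqrt(π/(3n))

φ(x) = 3 · x^2 + 25 · x^4 has its unique global minimum at x* = 0 (since φ'(x) = 6x + 100x^3 = 0 only at x = 0 for real x with both coefficients positive, and φ → ∞ as |x| → ∞). At x* = 0, φ(0) = 0 and φ''(0) = 6. Laplace's method then gives
  I(n) ~ sqrt(2π / (n · φ''(0))) · e^(−n φ(0)) = sqrt(2π / (6n)) = sqrt(π/(3n)).
The 25 · x^4 term contributes only at subleading order (an O(1/n) relative correction).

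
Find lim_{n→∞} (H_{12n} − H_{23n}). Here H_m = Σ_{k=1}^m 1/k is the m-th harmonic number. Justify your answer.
lim = ln(12/23)

Euler-Maclaurin gives H_m = ln m + γ + 1/(2m) + O(1/m^2). The γ and O(1/m) terms cancel in the difference:
  H_{12n} − H_{23n} = ln(12n) − ln(23n) + O(1/n) = ln(12/23) + O(1/n).
Hence the limit is ln(12/23).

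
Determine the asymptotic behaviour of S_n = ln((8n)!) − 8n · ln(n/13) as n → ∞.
S_n ~ 8n · (ln 104 − 1) + O(ln n)

Stirling: ln((8n)!) = 8n ln(8n) − 8n + O(ln n).
  S_n = 8n ln(8n) − 8n − 8n ln(n/13) + O(ln n)
      = 8n ln(8n) − 8n ln n + 8n ln 13 − 8n + O(ln n)
      = 8n ln 8 + 8n ln 13 − 8n + O(ln n)
      = 8n (ln 104 − 1) + O(ln n).
Numerically ln(104) − 1 ≈ 3.6444.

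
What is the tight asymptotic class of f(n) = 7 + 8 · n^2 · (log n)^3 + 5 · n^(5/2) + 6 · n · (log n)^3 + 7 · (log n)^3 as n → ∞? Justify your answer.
f(n) ∈ Θ(n^(5/2))

Compare the terms by growth order. For large n, n^a · (log n)^b dominates n^a' · (log n)^b' iff a > a', or (a = a' and b > b'). Ranking the 5 terms shows the dominant one is 5 · n^(5/2). Hence f(n) ∈ Θ(n^(5/2)).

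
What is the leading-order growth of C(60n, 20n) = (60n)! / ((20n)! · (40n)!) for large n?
C(60n, 20n) ~ (27/4)^(20n) · sqrt(3/(4π·20n))

Write N = 20n. Apply Stirling to each factorial:
  (3N)! ~ sqrt(2π·3N) · (3N/e)^(3N),
  N! ~ sqrt(2π N) · (N/e)^N,
  (2N)! ~ sqrt(2π·2N) · (2N/e)^(2N).
The exponential factors combine to (3N)^(3N) / (N^N · (2N)^(2N)) = 3^(3N)/2^(2N) = (3^3/2^2)^N = (27/4)^N.
The square-root prefactors combine to sqrt(2π·3N) / (sqrt(2π N)·sqrt(2π·2N)) = sqrt(3 / (2π·2·N)) = sqrt(3/(4π·20n)).
Substituting N = 20n: C(60n, 20n) ~ (27/4)^(20n) · sqrt(3/(4π·20n)).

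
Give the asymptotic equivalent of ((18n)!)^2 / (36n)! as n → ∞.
((18n)!)^2/(36n)! ~ ((2π·18n)^(1/2) / sqrt(2)) · 2^(−2·18n)  →  0

Write N = 18n. Stirling: N! ~ sqrt(2π N)(N/e)^N and (2N)! ~ sqrt(2π·2N)·(2N/e)^(2N).
  (N!)^2/(2N)! ~ (2π N)^(2/2) (N/e)^(2N) / [sqrt(2π·2N) (2N/e)^(2N)]
     = (2π N)^(2/2) / sqrt(2π·2N) · (N/(2N))^(2N)
     = (2π N)^((2−1)/2) / sqrt(2) · 2^(−2N).
Since 2^2 > 1, the factor 2^(−2N) decays exponentially, so the ratio → 0. Substituting N = 18n gives the stated form.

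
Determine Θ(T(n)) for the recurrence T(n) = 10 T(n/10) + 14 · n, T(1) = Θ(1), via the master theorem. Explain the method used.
T(n) = Θ(n log n)

log_10 10 = 1, and f(n) = 14 · n = Θ(n^(log_10 10)). This is Case 2 of the master theorem: T(n) = Θ(f(n) · log n) = Θ(n log n).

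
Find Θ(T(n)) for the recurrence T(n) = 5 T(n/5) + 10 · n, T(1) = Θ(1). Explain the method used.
T(n) = Θ(n log n)

log_5 5 = 1, and f(n) = 10 · n = Θ(n^(log_5 5)). This is Case 2 of the master theorem: T(n) = Θ(f(n) · log n) = Θ(n log n).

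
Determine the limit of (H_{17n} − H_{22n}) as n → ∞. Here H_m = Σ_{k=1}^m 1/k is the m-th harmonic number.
lim = ln(17/22)

Euler-Maclaurin gives H_m = ln m + γ + 1/(2m) + O(1/m^2). The γ and O(1/m) terms cancel in the difference:
  H_{17n} − H_{22n} = ln(17n) − ln(22n) + O(1/n) = ln(17/22) + O(1/n).
Hence the limit is ln(17/22).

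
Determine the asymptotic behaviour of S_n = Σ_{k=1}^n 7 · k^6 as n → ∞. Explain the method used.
S_n ~ n^7

By integral comparison (Euler-Maclaurin), Σ_{k=1}^n 7 · k^6 = 7 · ∫_0^n x^6 dx + O(n^6) = 7 · n^7/7 = n^7 + O(n^6). (Equivalently, Faulhaber's formula gives the same leading term.)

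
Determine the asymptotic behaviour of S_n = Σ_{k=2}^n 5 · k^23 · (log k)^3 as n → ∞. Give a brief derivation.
S_n ~ 5 · n^24 · (log n)^3 / 24

By integral comparison, S_n = ∫_1^n 5 · x^23 · (log x)^3 dx + O(n^23 · (log n)^3). For the integral, the leading term of ∫_1^n x^23 (log x)^3 dx is n^24/24 · (log n)^3 (by repeated integration by parts; each step lowers the log-exponent and produces a relatively O(1/log n) correction). Hence S_n ~ 5 · n^24 · (log n)^3 / 24.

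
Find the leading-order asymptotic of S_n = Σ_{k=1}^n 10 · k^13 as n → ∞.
S_n ~ 5 · n^14 / 7

By integral comparison (Euler-Maclaurin), Σ_{k=1}^n 10 · k^13 = 10 · ∫_0^n x^13 dx + O(n^13) = 10 · n^14/14 = 5 · n^14 / 7 + O(n^13). (Equivalently, Faulhaber's formula gives the same leading term.)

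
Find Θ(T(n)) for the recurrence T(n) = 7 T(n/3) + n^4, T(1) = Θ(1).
T(n) = Θ(n^4)

log_3 7 ≈ 1.771. f(n) = n^4 dominates n^(log_3 7) since 4 > 1.771, and the regularity condition a·f(n/b) = 7·(n/3)^4 = (7/81)·n^4 ≤ c·f(n) holds with c = 7/81 ≈ 0.0864 < 1. So this is Case 3: T(n) = Θ(f(n)) = Θ(n^4).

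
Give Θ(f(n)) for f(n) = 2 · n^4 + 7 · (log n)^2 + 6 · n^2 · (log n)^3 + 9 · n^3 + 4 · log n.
f(n) ∈ Θ(n^4)

Compare the terms by growth order. For large n, n^a · (log n)^b dominates n^a' · (log n)^b' iff a > a', or (a = a' and b > b'). Ranking the 5 terms shows the dominant one is 2 · n^4. Hence f(n) ∈ Θ(n^4).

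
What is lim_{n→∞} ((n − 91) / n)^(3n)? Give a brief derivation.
lim = e^(−273)

Rewrite as (1 − 91/n)^(3n). By the standard limit (1 + x/n)^n → e^x, we have (1 − 91/n)^n → e^(−91), and raising to the 3rd power gives e^(−273).
More precisely, ln[(1 − 91/n)^(3n)] = 3n · ln(1 − 91/n) = 3n · (-91/n + O(1/n^2)) = -273 + O(1/n) → -273.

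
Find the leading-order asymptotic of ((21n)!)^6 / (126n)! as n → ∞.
((21n)!)^6/(126n)! ~ ((2π·21n)^(5/2) / sqrt(6)) · 6^(−6·21n)  →  0

Write N = 21n. Stirling: N! ~ sqrt(2π N)(N/e)^N and (6N)! ~ sqrt(2π·6N)·(6N/e)^(6N).
  (N!)^6/(6N)! ~ (2π N)^(6/2) (N/e)^(6N) / [sqrt(2π·6N) (6N/e)^(6N)]
     = (2π N)^(6/2) / sqrt(2π·6N) · (N/(6N))^(6N)
     = (2π N)^((6−1)/2) / sqrt(6) · 6^(−6N).
Since 6^6 > 1, the factor 6^(−6N) decays exponentially, so the ratio → 0. Substituting N = 21n gives the stated form.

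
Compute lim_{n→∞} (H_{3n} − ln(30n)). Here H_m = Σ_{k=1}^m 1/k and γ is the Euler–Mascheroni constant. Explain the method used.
lim = −ln 10 + γ

By Euler-Maclaurin, H_m = ln m + γ + O(1/m). So
  H_{3n} − ln(30n) = ln(3n) + γ − ln(30n) + O(1/n)
                       = ln(3/30) + γ + O(1/n).
Hence the limit is ln(3/30) + γ (= −ln 10).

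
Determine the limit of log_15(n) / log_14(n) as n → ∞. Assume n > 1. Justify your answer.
lim = ln(14) / ln(15) = log_15(14)

Change of base: log_15(n) = ln n / ln 15 and log_14(n) = ln n / ln 14. The ratio is (ln n / ln 15) · (ln 14 / ln n) = ln 14 / ln 15, a constant independent of n. So the limit is ln 14 / ln 15 = log_15(14).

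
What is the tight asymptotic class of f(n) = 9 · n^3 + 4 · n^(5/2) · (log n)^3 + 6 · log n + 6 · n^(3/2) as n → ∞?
f(n) ∈ Θ(n^3)

Compare the terms by growth order. For large n, n^a · (log n)^b dominates n^a' · (log n)^b' iff a > a', or (a = a' and b > b'). Ranking the 4 terms shows the dominant one is 9 · n^3. Hence f(n) ∈ Θ(n^3).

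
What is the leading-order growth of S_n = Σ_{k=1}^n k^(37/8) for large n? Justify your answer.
S_n ~ (8/45) · n^(45/8)

Integral comparison: Σ_{k=1}^n k^(37/8) = ∫_0^n x^(37/8) dx + O(n^(37/8)). The integral is n^(1 + 37/8) / (1 + 37/8) = n^((37+8)/8) / ((37+8)/8) = (8/45) · n^(45/8).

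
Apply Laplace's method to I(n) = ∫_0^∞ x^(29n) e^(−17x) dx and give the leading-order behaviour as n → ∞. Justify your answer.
I(n) ~ (sqrt(2π·29n) / 17) · (29n/(17e))^(29n)

Write the integrand as exp(29n ln x − 17x) and set f(x) = 29n ln x − 17x. Then f'(x) = 29n/x − 17 = 0 at x* = 29n/17, and f''(x*) = −29n/x*^2 = −17^2/(29n). Laplace's method (interior maximum) gives
  I(n) ~ e^(f(x*)) · sqrt(2π / |f''(x*)|)
        = exp(29n ln(29n/17) − 29n) · sqrt(2π · 29n / 17^2)
        = (29n/17)^(29n) e^(−29n) · sqrt(2π·29n) / 17
        = (sqrt(2π·29n) / 17) · (29n/(17e))^(29n).
This matches Γ(29n+1)/17^(29n+1) with Stirling applied to Γ.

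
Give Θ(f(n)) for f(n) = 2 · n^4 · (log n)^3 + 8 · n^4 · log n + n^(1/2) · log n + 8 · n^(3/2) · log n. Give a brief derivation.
f(n) ∈ Θ(n^4 · (log n)^3)

Compare the terms by growth order. For large n, n^a · (log n)^b dominates n^a' · (log n)^b' iff a > a', or (a = a' and b > b'). Ranking the 4 terms shows the dominant one is 2 · n^4 · (log n)^3. Hence f(n) ∈ Θ(n^4 · (log n)^3).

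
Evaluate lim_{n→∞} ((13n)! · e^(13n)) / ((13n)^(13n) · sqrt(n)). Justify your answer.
lim = sqrt(2π·13)

Stirling: (13n)! ~ sqrt(2π·13n) · (13n/e)^(13n). Hence
  (13n)! · e^(13n) / (13n)^(13n) ~ sqrt(2π·13n).
Dividing by sqrt(n): sqrt(2π·13n) / sqrt(n) = sqrt(2π·13) · n^((1−1)/2), so the limit is sqrt(2π·13).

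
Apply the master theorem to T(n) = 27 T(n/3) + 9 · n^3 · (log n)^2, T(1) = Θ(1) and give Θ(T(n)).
T(n) = Θ(n^3 · (log n)^3)

Here log_3 27 = 3 and f(n) = 9 · n^3 · (log n)^2 = Θ(n^(log_3 27) · (log n)^2). This is the extended Case 2 of the master theorem (f matches the critical exponent up to log factors), giving T(n) = Θ(n^(log_3 27) · (log n)^(2+1)) = Θ(n^3 · (log n)^3).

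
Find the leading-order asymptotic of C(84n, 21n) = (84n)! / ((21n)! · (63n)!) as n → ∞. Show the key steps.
C(84n, 21n) ~ (256/27)^(21n) · sqrt(2/(3π·21n))

Write N = 21n. Apply Stirling to each factorial:
  (4N)! ~ sqrt(2π·4N) · (4N/e)^(4N),
  N! ~ sqrt(2π N) · (N/e)^N,
  (3N)! ~ sqrt(2π·3N) · (3N/e)^(3N).
The exponential factors combine to (4N)^(4N) / (N^N · (3N)^(3N)) = 4^(4N)/3^(3N) = (4^4/3^3)^N = (256/27)^N.
The square-root prefactors combine to sqrt(2π·4N) / (sqrt(2π N)·sqrt(2π·3N)) = sqrt(4 / (2π·3·N)) = sqrt(2/(3π·21n)).
Substituting N = 21n: C(84n, 21n) ~ (256/27)^(21n) · sqrt(2/(3π·21n)).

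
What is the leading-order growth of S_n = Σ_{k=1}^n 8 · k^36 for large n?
S_n ~ 8 · n^37 / 37

By integral comparison (Euler-Maclaurin), Σ_{k=1}^n 8 · k^36 = 8 · ∫_0^n x^36 dx + O(n^36) = 8 · n^37/37 + O(n^36). (Equivalently, Faulhaber's formula gives the same leading term.)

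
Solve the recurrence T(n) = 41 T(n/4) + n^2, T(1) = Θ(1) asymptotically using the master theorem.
T(n) = Θ(n^(log_4 41))

Master theorem: compare f(n) = n^2 to n^(log_4 41) where log_4 41 ≈ 2.679. Since 2 < log_4 41, we have f(n) = O(n^(log_4 41 − ε)) for some ε > 0 — Case 1. Hence T(n) = Θ(n^(log_4 41)).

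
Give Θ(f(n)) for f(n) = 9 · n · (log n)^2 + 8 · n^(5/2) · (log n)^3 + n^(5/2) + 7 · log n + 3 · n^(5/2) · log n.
f(n) ∈ Θ(n^(5/2) · (log n)^3)

Compare the terms by growth order. For large n, n^a · (log n)^b dominates n^a' · (log n)^b' iff a > a', or (a = a' and b > b'). Ranking the 5 terms shows the dominant one is 8 · n^(5/2) · (log n)^3. Hence f(n) ∈ Θ(n^(5/2) · (log n)^3).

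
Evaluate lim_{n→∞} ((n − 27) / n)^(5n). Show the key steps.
lim = e^(−135)

Rewrite as (1 − 27/n)^(5n). By the standard limit (1 + x/n)^n → e^x, we have (1 − 27/n)^n → e^(−27), and raising to the 5th power gives e^(−135).
More precisely, ln[(1 − 27/n)^(5n)] = 5n · ln(1 − 27/n) = 5n · (-27/n + O(1/n^2)) = -135 + O(1/n) → -135.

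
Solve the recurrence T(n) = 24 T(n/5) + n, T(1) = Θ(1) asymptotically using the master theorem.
T(n) = Θ(n^(log_5 24))

Master theorem: compare f(n) = n to n^(log_5 24) where log_5 24 ≈ 1.975. Since 1 < log_5 24, we have f(n) = O(n^(log_5 24 − ε)) for some ε > 0 — Case 1. Hence T(n) = Θ(n^(log_5 24)).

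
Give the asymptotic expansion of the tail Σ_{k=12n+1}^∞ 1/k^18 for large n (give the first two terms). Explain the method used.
Σ_{k>12n} 1/k^18 = 1/(17 · (12n)^17) − 1/(2 · (12n)^18) + O(1/(12n)^19)

Compare to the integral: ∫_{12n}^∞ x^(−18) dx = [−x^(−17)/17]_{12n}^∞ = 1/((18−1)·(12n)^17). The Euler-Maclaurin correction adds −f(12n)/2 = −1/(2·(12n)^18). Euler-Maclaurin then gives
  Σ_{k>12n} 1/k^18 = ∫_{12n}^∞ dx/x^18 − 1/(2·(12n)^18) + O(1/(12n)^19).
(Equivalently this is ζ(18) − Σ_{k≤12n} 1/k^18.)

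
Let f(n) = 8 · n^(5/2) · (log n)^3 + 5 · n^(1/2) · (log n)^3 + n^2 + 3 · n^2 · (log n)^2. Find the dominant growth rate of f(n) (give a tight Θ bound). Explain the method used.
f(n) ∈ Θ(n^(5/2) · (log n)^3)

Compare the terms by growth order. For large n, n^a · (log n)^b dominates n^a' · (log n)^b' iff a > a', or (a = a' and b > b'). Ranking the 4 terms shows the dominant one is 8 · n^(5/2) · (log n)^3. Hence f(n) ∈ Θ(n^(5/2) · (log n)^3).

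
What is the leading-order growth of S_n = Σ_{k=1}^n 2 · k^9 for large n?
S_n ~ n^10 / 5

By integral comparison (Euler-Maclaurin), Σ_{k=1}^n 2 · k^9 = 2 · ∫_0^n x^9 dx + O(n^9) = 2 · n^10/10 = n^10 / 5 + O(n^9). (Equivalently, Faulhaber's formula gives the same leading term.)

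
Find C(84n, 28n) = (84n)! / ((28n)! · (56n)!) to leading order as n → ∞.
C(84n, 28n) ~ (27/4)^(28n) · sqrt(3/(4π·28n))

Write N = 28n. Apply Stirling to each factorial:
  (3N)! ~ sqrt(2π·3N) · (3N/e)^(3N),
  N! ~ sqrt(2π N) · (N/e)^N,
  (2N)! ~ sqrt(2π·2N) · (2N/e)^(2N).
The exponential factors combine to (3N)^(3N) / (N^N · (2N)^(2N)) = 3^(3N)/2^(2N) = (3^3/2^2)^N = (27/4)^N.
The square-root prefactors combine to sqrt(2π·3N) / (sqrt(2π N)·sqrt(2π·2N)) = sqrt(3 / (2π·2·N)) = sqrt(3/(4π·28n)).
Substituting N = 28n: C(84n, 28n) ~ (27/4)^(28n) · sqrt(3/(4π·28n)).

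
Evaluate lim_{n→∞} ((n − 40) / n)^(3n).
lim = e^(−120)

Rewrite as (1 − 40/n)^(3n). By the standard limit (1 + x/n)^n → e^x, we have (1 − 40/n)^n → e^(−40), and raising to the 3rd power gives e^(−120).
More precisely, ln[(1 − 40/n)^(3n)] = 3n · ln(1 − 40/n) = 3n · (-40/n + O(1/n^2)) = -120 + O(1/n) → -120.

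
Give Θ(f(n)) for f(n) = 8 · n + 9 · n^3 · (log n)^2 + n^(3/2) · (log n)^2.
f(n) ∈ Θ(n^3 · (log n)^2)

Compare the terms by growth order. For large n, n^a · (log n)^b dominates n^a' · (log n)^b' iff a > a', or (a = a' and b > b'). Ranking the 3 terms shows the dominant one is 9 · n^3 · (log n)^2. Hence f(n) ∈ Θ(n^3 · (log n)^2).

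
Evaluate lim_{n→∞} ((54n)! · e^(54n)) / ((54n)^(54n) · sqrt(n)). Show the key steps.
lim = sqrt(2π·54)

Stirling: (54n)! ~ sqrt(2π·54n) · (54n/e)^(54n). Hence
  (54n)! · e^(54n) / (54n)^(54n) ~ sqrt(2π·54n).
Dividing by sqrt(n): sqrt(2π·54n) / sqrt(n) = sqrt(2π·54) · n^((1−1)/2), so the limit is sqrt(2π·54).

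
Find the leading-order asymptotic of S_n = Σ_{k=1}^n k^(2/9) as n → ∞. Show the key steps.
S_n ~ (9/11) · n^(11/9)

Integral comparison: Σ_{k=1}^n k^(2/9) = ∫_0^n x^(2/9) dx + O(n^(2/9)). The integral is n^(1 + 2/9) / (1 + 2/9) = n^((2+9)/9) / ((2+9)/9) = (9/11) · n^(11/9).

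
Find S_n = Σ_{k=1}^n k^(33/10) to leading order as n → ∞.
S_n ~ (10/43) · n^(43/10)

Integral comparison: Σ_{k=1}^n k^(33/10) = ∫_0^n x^(33/10) dx + O(n^(33/10)). The integral is n^(1 + 33/10) / (1 + 33/10) = n^((33+10)/10) / ((33+10)/10) = (10/43) · n^(43/10).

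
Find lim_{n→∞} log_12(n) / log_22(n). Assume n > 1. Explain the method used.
lim = ln(22) / ln(12) = log_12(22)

Change of base: log_12(n) = ln n / ln 12 and log_22(n) = ln n / ln 22. The ratio is (ln n / ln 12) · (ln 22 / ln n) = ln 22 / ln 12, a constant independent of n. So the limit is ln 22 / ln 12 = log_12(22).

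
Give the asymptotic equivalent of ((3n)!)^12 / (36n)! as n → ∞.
((3n)!)^12/(36n)! ~ ((2π·3n)^(11/2) / sqrt(12)) · 12^(−12·3n)  →  0

Write N = 3n. Stirling: N! ~ sqrt(2π N)(N/e)^N and (12N)! ~ sqrt(2π·12N)·(12N/e)^(12N).
  (N!)^12/(12N)! ~ (2π N)^(12/2) (N/e)^(12N) / [sqrt(2π·12N) (12N/e)^(12N)]
     = (2π N)^(12/2) / sqrt(2π·12N) · (N/(12N))^(12N)
     = (2π N)^((12−1)/2) / sqrt(12) · 12^(−12N).
Since 12^12 > 1, the factor 12^(−12N) decays exponentially, so the ratio → 0. Substituting N = 3n gives the stated form.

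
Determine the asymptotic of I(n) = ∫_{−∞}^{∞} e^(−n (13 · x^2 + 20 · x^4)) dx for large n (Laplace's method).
I(n) ~ sqrt(π/(13n))

φ(x) = 13 · x^2 + 20 · x^4 has its unique global minimum at x* = 0 (since φ'(x) = 26x + 80x^3 = 0 only at x = 0 for real x with both coefficients positive, and φ → ∞ as |x| → ∞). At x* = 0, φ(0) = 0 and φ''(0) = 26. Laplace's method then gives
  I(n) ~ sqrt(2π / (n · φ''(0))) · e^(−n φ(0)) = sqrt(2π / (26n)) = sqrt(π/(13n)).
The 20 · x^4 term contributes only at subleading order (an O(1/n) relative correction).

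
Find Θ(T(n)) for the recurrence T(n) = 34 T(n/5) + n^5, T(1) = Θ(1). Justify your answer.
T(n) = Θ(n^5)

log_5 34 ≈ 2.191. f(n) = n^5 dominates n^(log_5 34) since 5 > 2.191, and the regularity condition a·f(n/b) = 34·(n/5)^5 = (34/3125)·n^5 ≤ c·f(n) holds with c = 34/3125 ≈ 0.0109 < 1. So this is Case 3: T(n) = Θ(f(n)) = Θ(n^5).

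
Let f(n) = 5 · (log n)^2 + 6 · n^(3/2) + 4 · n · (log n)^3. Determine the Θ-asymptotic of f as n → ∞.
f(n) ∈ Θ(n^(3/2))

Compare the terms by growth order. For large n, n^a · (log n)^b dominates n^a' · (log n)^b' iff a > a', or (a = a' and b > b'). Ranking the 3 terms shows the dominant one is 6 · n^(3/2). Hence f(n) ∈ Θ(n^(3/2)).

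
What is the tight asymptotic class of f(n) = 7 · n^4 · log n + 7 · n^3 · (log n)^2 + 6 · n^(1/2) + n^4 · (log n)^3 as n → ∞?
f(n) ∈ Θ(n^4 · (log n)^3)

Compare the terms by growth order. For large n, n^a · (log n)^b dominates n^a' · (log n)^b' iff a > a', or (a = a' and b > b'). Ranking the 4 terms shows the dominant one is n^4 · (log n)^3. Hence f(n) ∈ Θ(n^4 · (log n)^3).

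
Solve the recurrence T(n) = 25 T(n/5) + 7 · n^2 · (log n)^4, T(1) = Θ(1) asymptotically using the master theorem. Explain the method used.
T(n) = Θ(n^2 · (log n)^5)

Here log_5 25 = 2 and f(n) = 7 · n^2 · (log n)^4 = Θ(n^(log_5 25) · (log n)^4). This is the extended Case 2 of the master theorem (f matches the critical exponent up to log factors), giving T(n) = Θ(n^(log_5 25) · (log n)^(4+1)) = Θ(n^2 · (log n)^5).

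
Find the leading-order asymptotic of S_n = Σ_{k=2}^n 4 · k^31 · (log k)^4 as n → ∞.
S_n ~ n^32 · (log n)^4 / 8

By integral comparison, S_n = ∫_1^n 4 · x^31 · (log x)^4 dx + O(n^31 · (log n)^4). For the integral, the leading term of ∫_1^n x^31 (log x)^4 dx is n^32/32 · (log n)^4 (by repeated integration by parts; each step lowers the log-exponent and produces a relatively O(1/log n) correction). Hence S_n ~ n^32 · (log n)^4 / 8.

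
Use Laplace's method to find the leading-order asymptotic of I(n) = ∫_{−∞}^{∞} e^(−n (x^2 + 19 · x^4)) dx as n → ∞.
I(n) ~ sqrt(π/n)

φ(x) = x^2 + 19 · x^4 has its unique global minimum at x* = 0 (since φ'(x) = 2x + 76x^3 = 0 only at x = 0 for real x with both coefficients positive, and φ → ∞ as |x| → ∞). At x* = 0, φ(0) = 0 and φ''(0) = 2. Laplace's method then gives
  I(n) ~ sqrt(2π / (n · φ''(0))) · e^(−n φ(0)) = sqrt(2π / (2n)) = sqrt(π/n).
The 19 · x^4 term contributes only at subleading order (an O(1/n) relative correction).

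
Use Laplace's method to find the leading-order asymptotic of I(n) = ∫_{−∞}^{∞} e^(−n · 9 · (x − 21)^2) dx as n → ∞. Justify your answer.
I(n) = sqrt(π/(9n))

Here φ(x) = 9 · (x − 21)^2 has its unique minimum at x* = 21 with φ(x*) = 0 and φ''(x*) = 18. Laplace's method gives
  I(n) ~ e^(−n φ(x*)) · sqrt(2π / (n · φ''(x*))) = sqrt(2π / (18n)) = sqrt(π/(9n)).
This is exact: substituting u = (x − 21)·sqrt(9n) gives I(n) = (1/sqrt(9n)) ∫_{−∞}^{∞} e^(−u^2) du = sqrt(π/(9n)).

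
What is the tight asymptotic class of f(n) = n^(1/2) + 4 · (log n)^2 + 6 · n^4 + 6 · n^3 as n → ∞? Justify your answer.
f(n) ∈ Θ(n^4)

Compare the terms by growth order. For large n, n^a · (log n)^b dominates n^a' · (log n)^b' iff a > a', or (a = a' and b > b'). Ranking the 4 terms shows the dominant one is 6 · n^4. Hence f(n) ∈ Θ(n^4).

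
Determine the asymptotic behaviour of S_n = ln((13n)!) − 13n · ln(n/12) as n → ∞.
S_n ~ 13n · (ln 156 − 1) + O(ln n)

Stirling: ln((13n)!) = 13n ln(13n) − 13n + O(ln n).
  S_n = 13n ln(13n) − 13n − 13n ln(n/12) + O(ln n)
      = 13n ln(13n) − 13n ln n + 13n ln 12 − 13n + O(ln n)
      = 13n ln 13 + 13n ln 12 − 13n + O(ln n)
      = 13n (ln 156 − 1) + O(ln n).
Numerically ln(156) − 1 ≈ 4.0499.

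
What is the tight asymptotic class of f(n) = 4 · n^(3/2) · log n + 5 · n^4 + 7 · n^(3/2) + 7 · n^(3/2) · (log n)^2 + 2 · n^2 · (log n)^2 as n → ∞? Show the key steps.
f(n) ∈ Θ(n^4)

Compare the terms by growth order. For large n, n^a · (log n)^b dominates n^a' · (log n)^b' iff a > a', or (a = a' and b > b'). Ranking the 5 terms shows the dominant one is 5 · n^4. Hence f(n) ∈ Θ(n^4).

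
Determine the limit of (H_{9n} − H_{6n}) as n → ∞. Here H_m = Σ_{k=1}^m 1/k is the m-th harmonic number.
lim = ln(9/6) = ln(3/2)

Euler-Maclaurin gives H_m = ln m + γ + 1/(2m) + O(1/m^2). The γ and O(1/m) terms cancel in the difference:
  H_{9n} − H_{6n} = ln(9n) − ln(6n) + O(1/n) = ln(9/6) + O(1/n).
Hence the limit is ln(9/6) = ln(3/2).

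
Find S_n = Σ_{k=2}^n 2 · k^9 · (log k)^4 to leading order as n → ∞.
S_n ~ n^10 · (log n)^4 / 5

By integral comparison, S_n = ∫_1^n 2 · x^9 · (log x)^4 dx + O(n^9 · (log n)^4). For the integral, the leading term of ∫_1^n x^9 (log x)^4 dx is n^10/10 · (log n)^4 (by repeated integration by parts; each step lowers the log-exponent and produces a relatively O(1/log n) correction). Hence S_n ~ n^10 · (log n)^4 / 5.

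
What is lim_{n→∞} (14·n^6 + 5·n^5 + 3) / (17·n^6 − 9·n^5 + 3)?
lim = 14/17

For large n the leading n^6 terms dominate both numerator and denominator. Dividing top and bottom by n^6, every other term tends to 0, leaving 14/17.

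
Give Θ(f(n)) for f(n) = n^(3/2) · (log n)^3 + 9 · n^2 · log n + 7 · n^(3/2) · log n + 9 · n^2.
f(n) ∈ Θ(n^2 · log n)

Compare the terms by growth order. For large n, n^a · (log n)^b dominates n^a' · (log n)^b' iff a > a', or (a = a' and b > b'). Ranking the 4 terms shows the dominant one is 9 · n^2 · log n. Hence f(n) ∈ Θ(n^2 · log n).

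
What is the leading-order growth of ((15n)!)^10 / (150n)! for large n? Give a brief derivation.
((15n)!)^10/(150n)! ~ ((2π·15n)^(9/2) / sqrt(10)) · 10^(−10·15n)  →  0

Write N = 15n. Stirling: N! ~ sqrt(2π N)(N/e)^N and (10N)! ~ sqrt(2π·10N)·(10N/e)^(10N).
  (N!)^10/(10N)! ~ (2π N)^(10/2) (N/e)^(10N) / [sqrt(2π·10N) (10N/e)^(10N)]
     = (2π N)^(10/2) / sqrt(2π·10N) · (N/(10N))^(10N)
     = (2π N)^((10−1)/2) / sqrt(10) · 10^(−10N).
Since 10^10 > 1, the factor 10^(−10N) decays exponentially, so the ratio → 0. Substituting N = 15n gives the stated form.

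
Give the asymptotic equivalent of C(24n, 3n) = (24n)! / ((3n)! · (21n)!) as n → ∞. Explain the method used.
C(24n, 3n) ~ (16777216/823543)^(3n) · sqrt(4/(7π·3n))

Write N = 3n. Apply Stirling to each factorial:
  (8N)! ~ sqrt(2π·8N) · (8N/e)^(8N),
  N! ~ sqrt(2π N) · (N/e)^N,
  (7N)! ~ sqrt(2π·7N) · (7N/e)^(7N).
The exponential factors combine to (8N)^(8N) / (N^N · (7N)^(7N)) = 8^(8N)/7^(7N) = (8^8/7^7)^N = (16777216/823543)^N.
The square-root prefactors combine to sqrt(2π·8N) / (sqrt(2π N)·sqrt(2π·7N)) = sqrt(8 / (2π·7·N)) = sqrt(4/(7π·3n)).
Substituting N = 3n: C(24n, 3n) ~ (16777216/823543)^(3n) · sqrt(4/(7π·3n)).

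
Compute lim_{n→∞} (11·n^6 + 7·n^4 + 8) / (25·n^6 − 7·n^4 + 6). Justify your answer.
lim = 11/25

For large n the leading n^6 terms dominate both numerator and denominator. Dividing top and bottom by n^6, every other term tends to 0, leaving 11/25.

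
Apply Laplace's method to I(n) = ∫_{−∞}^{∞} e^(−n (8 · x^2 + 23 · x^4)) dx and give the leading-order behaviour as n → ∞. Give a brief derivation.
I(n) ~ sqrt(π/(8n))

φ(x) = 8 · x^2 + 23 · x^4 has its unique global minimum at x* = 0 (since φ'(x) = 16x + 92x^3 = 0 only at x = 0 for real x with both coefficients positive, and φ → ∞ as |x| → ∞). At x* = 0, φ(0) = 0 and φ''(0) = 16. Laplace's method then gives
  I(n) ~ sqrt(2π / (n · φ''(0))) · e^(−n φ(0)) = sqrt(2π / (16n)) = sqrt(π/(8n)).
The 23 · x^4 term contributes only at subleading order (an O(1/n) relative correction).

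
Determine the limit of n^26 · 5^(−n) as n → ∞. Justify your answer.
lim = 0

Exponentials with base > 1 dominate every fixed polynomial: for any fixed c, n^c / 5^n → 0 as n → ∞ (e.g. by the ratio test, or by writing 5^n = e^(n ln 5) and noting e^(n ln 5) / n^c → ∞). Hence n^26 · 5^(−n) = n^26 / 5^n → 0.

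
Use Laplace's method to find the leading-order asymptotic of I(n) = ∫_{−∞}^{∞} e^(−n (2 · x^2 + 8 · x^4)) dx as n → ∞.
I(n) ~ sqrt(π/(2n))

φ(x) = 2 · x^2 + 8 · x^4 has its unique global minimum at x* = 0 (since φ'(x) = 4x + 32x^3 = 0 only at x = 0 for real x with both coefficients positive, and φ → ∞ as |x| → ∞). At x* = 0, φ(0) = 0 and φ''(0) = 4. Laplace's method then gives
  I(n) ~ sqrt(2π / (n · φ''(0))) · e^(−n φ(0)) = sqrt(2π / (4n)) = sqrt(π/(2n)).
The 8 · x^4 term contributes only at subleading order (an O(1/n) relative correction).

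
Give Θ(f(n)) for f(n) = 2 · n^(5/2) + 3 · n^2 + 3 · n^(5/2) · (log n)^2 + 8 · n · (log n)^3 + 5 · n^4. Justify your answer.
f(n) ∈ Θ(n^4)

Compare the terms by growth order. For large n, n^a · (log n)^b dominates n^a' · (log n)^b' iff a > a', or (a = a' and b > b'). Ranking the 5 terms shows the dominant one is 5 · n^4. Hence f(n) ∈ Θ(n^4).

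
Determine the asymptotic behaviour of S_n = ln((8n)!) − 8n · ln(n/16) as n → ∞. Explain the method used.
S_n ~ 8n · (ln 128 − 1) + O(ln n)

Stirling: ln((8n)!) = 8n ln(8n) − 8n + O(ln n).
  S_n = 8n ln(8n) − 8n − 8n ln(n/16) + O(ln n)
      = 8n ln(8n) − 8n ln n + 8n ln 16 − 8n + O(ln n)
      = 8n ln 8 + 8n ln 16 − 8n + O(ln n)
      = 8n (ln 128 − 1) + O(ln n).
Numerically ln(128) − 1 ≈ 3.8520.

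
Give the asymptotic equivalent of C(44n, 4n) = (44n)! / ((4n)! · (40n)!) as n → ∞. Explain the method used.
C(44n, 4n) ~ (285311670611/10000000000)^(4n) · sqrt(11/(20π·4n))

Write N = 4n. Apply Stirling to each factorial:
  (11N)! ~ sqrt(2π·11N) · (11N/e)^(11N),
  N! ~ sqrt(2π N) · (N/e)^N,
  (10N)! ~ sqrt(2π·10N) · (10N/e)^(10N).
The exponential factors combine to (11N)^(11N) / (N^N · (10N)^(10N)) = 11^(11N)/10^(10N) = (11^11/10^10)^N = (285311670611/10000000000)^N.
The square-root prefactors combine to sqrt(2π·11N) / (sqrt(2π N)·sqrt(2π·10N)) = sqrt(11 / (2π·10·N)) = sqrt(11/(20π·4n)).
Substituting N = 4n: C(44n, 4n) ~ (285311670611/10000000000)^(4n) · sqrt(11/(20π·4n)).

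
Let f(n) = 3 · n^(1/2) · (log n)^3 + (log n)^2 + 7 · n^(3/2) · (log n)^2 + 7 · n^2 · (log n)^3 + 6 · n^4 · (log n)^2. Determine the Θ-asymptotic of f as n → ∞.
f(n) ∈ Θ(n^4 · (log n)^2)

Compare the terms by growth order. For large n, n^a · (log n)^b dominates n^a' · (log n)^b' iff a > a', or (a = a' and b > b'). Ranking the 5 terms shows the dominant one is 6 · n^4 · (log n)^2. Hence f(n) ∈ Θ(n^4 · (log n)^2).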